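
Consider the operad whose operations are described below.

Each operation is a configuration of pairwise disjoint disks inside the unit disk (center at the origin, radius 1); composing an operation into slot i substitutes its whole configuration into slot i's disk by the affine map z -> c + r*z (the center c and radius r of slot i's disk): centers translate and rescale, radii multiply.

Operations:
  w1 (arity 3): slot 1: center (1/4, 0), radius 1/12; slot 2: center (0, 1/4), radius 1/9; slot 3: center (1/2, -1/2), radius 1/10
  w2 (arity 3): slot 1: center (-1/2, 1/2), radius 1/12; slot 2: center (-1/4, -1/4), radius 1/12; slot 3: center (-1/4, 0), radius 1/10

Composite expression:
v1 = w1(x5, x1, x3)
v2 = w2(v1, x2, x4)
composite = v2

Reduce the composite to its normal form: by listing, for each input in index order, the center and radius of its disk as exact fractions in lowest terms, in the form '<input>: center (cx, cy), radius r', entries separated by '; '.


Nesting under w2 composes maps z -> c + r*z down each x-path.
x5: after 2 affine steps, its disk has center (-23/48, 1/2), radius 1/144
x1: after 2 affine steps, its disk has center (-1/2, 25/48), radius 1/108
x3: after 2 affine steps, its disk has center (-11/24, 11/24), radius 1/120
x2: after 1 affine step, its disk has center (-1/4, -1/4), radius 1/12
x4: after 1 affine step, its disk has center (-1/4, 0), radius 1/10

x1: center (-1/2, 25/48), radius 1/108; x2: center (-1/4, -1/4), radius 1/12; x3: center (-11/24, 11/24), radius 1/120; x4: center (-1/4, 0), radius 1/10; x5: center (-23/48, 1/2), radius 1/144


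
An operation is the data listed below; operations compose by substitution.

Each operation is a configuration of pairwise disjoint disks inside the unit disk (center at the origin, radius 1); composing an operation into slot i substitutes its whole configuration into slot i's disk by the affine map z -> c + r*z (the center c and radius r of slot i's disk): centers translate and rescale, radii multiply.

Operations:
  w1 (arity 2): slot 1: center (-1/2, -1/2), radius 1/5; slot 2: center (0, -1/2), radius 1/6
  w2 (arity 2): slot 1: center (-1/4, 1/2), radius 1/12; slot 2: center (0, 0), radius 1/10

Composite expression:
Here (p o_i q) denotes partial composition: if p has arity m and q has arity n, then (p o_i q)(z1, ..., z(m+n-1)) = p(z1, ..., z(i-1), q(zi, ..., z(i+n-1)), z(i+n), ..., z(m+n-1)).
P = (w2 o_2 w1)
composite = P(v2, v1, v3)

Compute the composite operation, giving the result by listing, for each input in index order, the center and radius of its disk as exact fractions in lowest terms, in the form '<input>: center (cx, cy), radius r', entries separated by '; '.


v1: center (-1/20, -1/20), radius 1/50; v2: center (-1/4, 1/2), radius 1/12; v3: center (0, -1/20), radius 1/60

Below w2, radii multiply path by path; the v-disk centers shift.
for v2, the 1-step affine chain lands on center (-1/4, 1/2), radius 1/12
for v1, the 2-step affine chain lands on center (-1/20, -1/20), radius 1/50
for v3, the 2-step affine chain lands on center (0, -1/20), radius 1/60


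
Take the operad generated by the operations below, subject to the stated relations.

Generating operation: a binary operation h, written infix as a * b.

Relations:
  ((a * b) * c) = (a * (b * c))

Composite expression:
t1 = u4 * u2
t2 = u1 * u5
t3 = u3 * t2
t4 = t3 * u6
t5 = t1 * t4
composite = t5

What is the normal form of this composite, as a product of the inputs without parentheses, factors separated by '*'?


Every regrouping of h is equal, so read the u-inputs in written order.
(u4 * u2) reduces to u4 * u2
(u1 * u5) reduces to u1 * u5
(u3 * (u1 * u5)) reduces to u3 * u1 * u5
((u3 * (u1 * u5)) * u6) reduces to u3 * u1 * u5 * u6
((u4 * u2) * ((u3 * (u1 * u5)) * u6)) reduces to u4 * u2 * u3 * u1 * u5 * u6

u4 * u2 * u3 * u1 * u5 * u6


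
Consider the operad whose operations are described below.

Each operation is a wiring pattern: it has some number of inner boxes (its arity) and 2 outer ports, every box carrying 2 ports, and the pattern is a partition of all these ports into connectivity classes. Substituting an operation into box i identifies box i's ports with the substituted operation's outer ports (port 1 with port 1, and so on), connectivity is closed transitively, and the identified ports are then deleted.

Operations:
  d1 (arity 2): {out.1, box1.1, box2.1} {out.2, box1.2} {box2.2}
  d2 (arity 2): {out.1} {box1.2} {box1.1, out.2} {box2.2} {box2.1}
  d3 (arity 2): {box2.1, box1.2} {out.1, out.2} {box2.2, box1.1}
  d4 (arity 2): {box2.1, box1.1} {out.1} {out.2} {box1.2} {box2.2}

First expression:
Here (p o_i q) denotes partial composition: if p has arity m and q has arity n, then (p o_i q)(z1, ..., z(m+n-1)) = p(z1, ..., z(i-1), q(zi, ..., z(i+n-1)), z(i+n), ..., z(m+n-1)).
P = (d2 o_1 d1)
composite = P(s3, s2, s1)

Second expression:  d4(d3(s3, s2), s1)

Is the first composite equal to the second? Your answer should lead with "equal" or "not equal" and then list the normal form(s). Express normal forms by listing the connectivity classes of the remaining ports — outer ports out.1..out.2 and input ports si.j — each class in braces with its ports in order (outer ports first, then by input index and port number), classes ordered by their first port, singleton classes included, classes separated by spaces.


The first expression reduces to {out.1} {out.2, s2.1, s3.1} {s1.1} {s1.2} {s2.2} {s3.2}
The second expression reduces to {out.1} {out.2} {s1.1} {s1.2} {s2.1, s3.2} {s2.2, s3.1}
Different reductions; not equal.

not equal; the first gives {out.1} {out.2, s2.1, s3.1} {s1.1} {s1.2} {s2.2} {s3.2} and the second {out.1} {out.2} {s1.1} {s1.2} {s2.1, s3.2} {s2.2, s3.1}


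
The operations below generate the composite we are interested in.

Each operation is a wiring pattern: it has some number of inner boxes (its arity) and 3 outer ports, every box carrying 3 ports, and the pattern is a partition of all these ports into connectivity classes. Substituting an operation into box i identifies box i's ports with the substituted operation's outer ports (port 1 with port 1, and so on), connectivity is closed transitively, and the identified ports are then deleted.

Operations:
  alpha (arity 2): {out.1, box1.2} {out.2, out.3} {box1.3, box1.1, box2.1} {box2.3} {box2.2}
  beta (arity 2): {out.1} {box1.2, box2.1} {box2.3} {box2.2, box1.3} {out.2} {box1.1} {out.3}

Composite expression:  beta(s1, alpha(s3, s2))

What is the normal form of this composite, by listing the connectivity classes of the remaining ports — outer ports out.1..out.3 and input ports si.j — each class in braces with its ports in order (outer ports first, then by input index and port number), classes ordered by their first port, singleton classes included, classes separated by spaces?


{out.1} {out.2} {out.3} {s1.1} {s1.2, s3.2} {s1.3} {s2.1, s3.1, s3.3} {s2.2} {s2.3}

Connectivity passes through glued beta-boundaries; trace each wire chain.
stage alpha: inputs (s3, s2), connectivity {out.1, s3.2} {out.2, out.3} {s2.1, s3.1, s3.3} {s2.2} {s2.3}, out.j its boundary
stage beta: inputs (s1, s3, s2), connectivity {out.1} {out.2} {out.3} {s1.1} {s1.2, s3.2} {s1.3} {s2.1, s3.1, s3.3} {s2.2} {s2.3}, out.j its boundary


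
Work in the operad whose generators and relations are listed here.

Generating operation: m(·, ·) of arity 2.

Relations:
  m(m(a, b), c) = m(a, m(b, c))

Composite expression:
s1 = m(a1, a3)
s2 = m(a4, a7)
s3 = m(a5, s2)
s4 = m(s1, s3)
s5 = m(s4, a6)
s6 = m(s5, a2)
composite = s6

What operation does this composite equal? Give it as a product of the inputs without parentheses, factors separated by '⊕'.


Every regrouping of m is equal, so read the a-inputs in written order.
m(a1, a3) flattens to a1 ⊕ a3
m(a4, a7) flattens to a4 ⊕ a7
m(a5, m(a4, a7)) flattens to a5 ⊕ a4 ⊕ a7
m(m(a1, a3), m(a5, m(a4, a7))) flattens to a1 ⊕ a3 ⊕ a5 ⊕ a4 ⊕ a7
m(m(m(a1, a3), m(a5, m(a4, a7))), a6) flattens to a1 ⊕ a3 ⊕ a5 ⊕ a4 ⊕ a7 ⊕ a6
m(m(m(m(a1, a3), m(a5, m(a4, a7))), a6), a2) flattens to a1 ⊕ a3 ⊕ a5 ⊕ a4 ⊕ a7 ⊕ a6 ⊕ a2

a1 ⊕ a3 ⊕ a5 ⊕ a4 ⊕ a7 ⊕ a6 ⊕ a2


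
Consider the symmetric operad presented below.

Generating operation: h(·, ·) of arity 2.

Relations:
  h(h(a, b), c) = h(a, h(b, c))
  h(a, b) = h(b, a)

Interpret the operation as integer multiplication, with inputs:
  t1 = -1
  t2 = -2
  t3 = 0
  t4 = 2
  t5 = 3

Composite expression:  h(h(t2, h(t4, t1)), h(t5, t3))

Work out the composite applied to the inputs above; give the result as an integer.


0

h(t4, t1) = -2
h(t2, h(t4, t1)) = 4
h(t5, t3) = 0
h(h(t2, h(t4, t1)), h(t5, t3)) = 0


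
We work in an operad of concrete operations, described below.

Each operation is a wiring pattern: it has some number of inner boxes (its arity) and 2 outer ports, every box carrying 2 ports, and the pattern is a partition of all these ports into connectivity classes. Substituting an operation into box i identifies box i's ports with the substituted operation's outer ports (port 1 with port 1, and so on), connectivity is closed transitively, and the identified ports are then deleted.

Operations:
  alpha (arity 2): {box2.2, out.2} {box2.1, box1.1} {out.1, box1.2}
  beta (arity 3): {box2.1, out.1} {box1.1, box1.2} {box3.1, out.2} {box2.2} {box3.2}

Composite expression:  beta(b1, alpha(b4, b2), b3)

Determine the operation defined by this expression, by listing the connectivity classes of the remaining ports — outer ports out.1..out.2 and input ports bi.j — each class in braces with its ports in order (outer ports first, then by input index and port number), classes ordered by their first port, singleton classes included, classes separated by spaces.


{out.1, b4.2} {out.2, b3.1} {b1.1, b1.2} {b2.1, b4.1} {b2.2} {b3.2}

Connectivity passes through glued beta-boundaries; trace each wire chain.
stage alpha: inputs (b4, b2), connectivity {out.1, b4.2} {out.2, b2.2} {b2.1, b4.1}, out.j its boundary
stage beta: inputs (b1, b4, b2, b3), connectivity {out.1, b4.2} {out.2, b3.1} {b1.1, b1.2} {b2.1, b4.1} {b2.2} {b3.2}, out.j its boundary


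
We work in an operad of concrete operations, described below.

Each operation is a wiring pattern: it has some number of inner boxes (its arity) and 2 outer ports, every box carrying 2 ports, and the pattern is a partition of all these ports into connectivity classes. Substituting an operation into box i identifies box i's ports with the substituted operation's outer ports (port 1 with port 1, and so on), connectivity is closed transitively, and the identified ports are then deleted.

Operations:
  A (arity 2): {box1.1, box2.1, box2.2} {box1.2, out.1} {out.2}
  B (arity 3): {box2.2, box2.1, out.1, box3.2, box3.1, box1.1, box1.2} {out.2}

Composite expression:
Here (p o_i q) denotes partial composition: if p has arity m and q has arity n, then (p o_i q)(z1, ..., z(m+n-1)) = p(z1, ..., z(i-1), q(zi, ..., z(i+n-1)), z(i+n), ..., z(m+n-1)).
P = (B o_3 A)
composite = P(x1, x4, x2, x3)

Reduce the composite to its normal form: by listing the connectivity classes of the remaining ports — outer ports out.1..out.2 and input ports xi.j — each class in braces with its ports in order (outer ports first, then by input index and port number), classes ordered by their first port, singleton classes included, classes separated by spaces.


{out.1, x1.1, x1.2, x2.2, x4.1, x4.2} {out.2} {x2.1, x3.1, x3.2}


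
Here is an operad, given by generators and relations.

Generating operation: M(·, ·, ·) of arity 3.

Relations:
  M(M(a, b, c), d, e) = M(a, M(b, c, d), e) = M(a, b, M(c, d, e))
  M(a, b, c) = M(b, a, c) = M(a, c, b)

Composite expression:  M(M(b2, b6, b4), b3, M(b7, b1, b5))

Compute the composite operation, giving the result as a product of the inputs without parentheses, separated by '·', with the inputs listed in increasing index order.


b1 · b2 · b3 · b4 · b5 · b6 · b7

With M associative and commutative, the b-input set is all that matters.
M(b2, b6, b4) unparenthesizes to b2 · b6 · b4
M(b7, b1, b5) unparenthesizes to b7 · b1 · b5
M(M(b2, b6, b4), b3, M(b7, b1, b5)) unparenthesizes to b2 · b6 · b4 · b3 · b7 · b1 · b5
rearranged into index order: b1 · b2 · b3 · b4 · b5 · b6 · b7


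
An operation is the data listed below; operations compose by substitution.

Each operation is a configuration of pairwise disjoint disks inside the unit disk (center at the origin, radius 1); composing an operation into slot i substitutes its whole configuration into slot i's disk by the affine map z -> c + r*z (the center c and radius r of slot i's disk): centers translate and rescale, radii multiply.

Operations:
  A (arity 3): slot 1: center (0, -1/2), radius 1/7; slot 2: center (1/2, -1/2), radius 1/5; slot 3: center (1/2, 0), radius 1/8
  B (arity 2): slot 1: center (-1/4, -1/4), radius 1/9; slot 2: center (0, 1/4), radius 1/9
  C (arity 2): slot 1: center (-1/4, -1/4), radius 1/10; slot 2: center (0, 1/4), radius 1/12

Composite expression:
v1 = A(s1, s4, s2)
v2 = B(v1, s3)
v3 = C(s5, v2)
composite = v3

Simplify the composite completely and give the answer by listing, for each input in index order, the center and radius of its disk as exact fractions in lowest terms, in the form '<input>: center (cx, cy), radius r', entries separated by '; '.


s1: center (-1/48, 97/432), radius 1/756; s2: center (-7/432, 11/48), radius 1/864; s3: center (0, 13/48), radius 1/108; s4: center (-7/432, 97/432), radius 1/540; s5: center (-1/4, -1/4), radius 1/10

Below C, radii multiply path by path; the s-disk centers shift.
s5 passes through 1 substitution, ending at center (-1/4, -1/4), radius 1/10
s1 passes through 3 substitutions, ending at center (-1/48, 97/432), radius 1/756
s4 passes through 3 substitutions, ending at center (-7/432, 97/432), radius 1/540
s2 passes through 3 substitutions, ending at center (-7/432, 11/48), radius 1/864
s3 passes through 2 substitutions, ending at center (0, 13/48), radius 1/108


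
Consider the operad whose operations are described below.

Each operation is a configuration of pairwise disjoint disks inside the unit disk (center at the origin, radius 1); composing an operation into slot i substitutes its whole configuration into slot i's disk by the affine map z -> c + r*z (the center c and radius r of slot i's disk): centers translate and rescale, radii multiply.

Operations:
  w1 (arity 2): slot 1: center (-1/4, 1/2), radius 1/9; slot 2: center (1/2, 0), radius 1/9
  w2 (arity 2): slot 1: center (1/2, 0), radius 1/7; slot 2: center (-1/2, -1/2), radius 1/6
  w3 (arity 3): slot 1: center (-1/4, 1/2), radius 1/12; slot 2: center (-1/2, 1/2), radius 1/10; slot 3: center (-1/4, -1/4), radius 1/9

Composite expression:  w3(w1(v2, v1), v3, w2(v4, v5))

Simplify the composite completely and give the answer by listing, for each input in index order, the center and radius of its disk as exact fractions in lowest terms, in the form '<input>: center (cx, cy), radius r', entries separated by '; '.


v1: center (-5/24, 1/2), radius 1/108; v2: center (-13/48, 13/24), radius 1/108; v3: center (-1/2, 1/2), radius 1/10; v4: center (-7/36, -1/4), radius 1/63; v5: center (-11/36, -11/36), radius 1/54


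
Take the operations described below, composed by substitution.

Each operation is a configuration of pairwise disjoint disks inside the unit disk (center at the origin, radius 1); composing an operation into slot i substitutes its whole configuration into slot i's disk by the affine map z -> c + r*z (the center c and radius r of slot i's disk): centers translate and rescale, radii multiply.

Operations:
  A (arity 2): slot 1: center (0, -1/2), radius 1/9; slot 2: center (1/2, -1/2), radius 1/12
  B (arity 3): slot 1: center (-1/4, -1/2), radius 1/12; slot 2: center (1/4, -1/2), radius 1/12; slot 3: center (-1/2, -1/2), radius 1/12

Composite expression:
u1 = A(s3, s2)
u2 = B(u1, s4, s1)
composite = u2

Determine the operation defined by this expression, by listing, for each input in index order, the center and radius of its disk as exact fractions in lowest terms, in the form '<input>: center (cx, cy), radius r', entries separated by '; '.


s1: center (-1/2, -1/2), radius 1/12; s2: center (-5/24, -13/24), radius 1/144; s3: center (-1/4, -13/24), radius 1/108; s4: center (1/4, -1/2), radius 1/12

Only the slot chain above each s matters under B; compose those maps.
tracing s3 down its 2-map path: center (-1/4, -13/24), radius 1/108
tracing s2 down its 2-map path: center (-5/24, -13/24), radius 1/144
tracing s4 down its 1-map path: center (1/4, -1/2), radius 1/12
tracing s1 down its 1-map path: center (-1/2, -1/2), radius 1/12


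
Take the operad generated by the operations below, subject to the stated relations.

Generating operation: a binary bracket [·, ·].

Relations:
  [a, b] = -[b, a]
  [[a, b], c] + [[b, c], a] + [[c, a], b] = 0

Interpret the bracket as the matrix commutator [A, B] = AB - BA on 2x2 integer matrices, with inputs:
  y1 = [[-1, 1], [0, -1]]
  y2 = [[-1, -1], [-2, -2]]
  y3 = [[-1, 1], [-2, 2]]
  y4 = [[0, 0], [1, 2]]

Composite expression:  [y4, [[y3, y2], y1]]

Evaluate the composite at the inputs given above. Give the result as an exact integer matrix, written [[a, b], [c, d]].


[y3, y2] = [[-4, 2], [-8, 4]]
[[y3, y2], y1] = [[8, -8], [0, -8]]
[y4, [[y3, y2], y1]] = [[8, 16], [16, -8]]

[[8, 16], [16, -8]]


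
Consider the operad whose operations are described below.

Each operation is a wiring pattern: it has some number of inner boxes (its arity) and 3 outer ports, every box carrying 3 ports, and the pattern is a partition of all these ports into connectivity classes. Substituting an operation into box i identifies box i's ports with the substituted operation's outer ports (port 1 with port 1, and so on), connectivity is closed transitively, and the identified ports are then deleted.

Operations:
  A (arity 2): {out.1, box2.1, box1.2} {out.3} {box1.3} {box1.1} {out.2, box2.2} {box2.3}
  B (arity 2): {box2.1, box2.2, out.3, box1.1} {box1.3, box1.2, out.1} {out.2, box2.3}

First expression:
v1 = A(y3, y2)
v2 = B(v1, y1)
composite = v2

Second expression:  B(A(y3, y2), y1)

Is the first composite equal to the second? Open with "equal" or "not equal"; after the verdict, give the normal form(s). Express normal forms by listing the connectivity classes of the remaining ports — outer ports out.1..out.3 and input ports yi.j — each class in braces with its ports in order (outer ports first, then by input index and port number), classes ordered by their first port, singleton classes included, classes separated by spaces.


equal — both sides give {out.1, y2.2} {out.2, y1.3} {out.3, y1.1, y1.2, y2.1, y3.2} {y2.3} {y3.1} {y3.3}


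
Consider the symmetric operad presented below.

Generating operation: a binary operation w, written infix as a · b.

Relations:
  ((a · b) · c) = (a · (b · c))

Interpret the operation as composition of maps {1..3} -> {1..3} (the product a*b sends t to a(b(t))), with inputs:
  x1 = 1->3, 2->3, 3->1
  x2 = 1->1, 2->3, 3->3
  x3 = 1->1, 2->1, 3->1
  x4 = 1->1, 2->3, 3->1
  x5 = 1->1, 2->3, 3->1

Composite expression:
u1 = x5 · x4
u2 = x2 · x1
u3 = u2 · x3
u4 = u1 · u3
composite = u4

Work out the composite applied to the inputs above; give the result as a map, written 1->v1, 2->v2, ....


(x5 · x4) = 1->1, 2->1, 3->1
(x2 · x1) = 1->3, 2->3, 3->1
((x2 · x1) · x3) = 1->3, 2->3, 3->3
((x5 · x4) · ((x2 · x1) · x3)) = 1->1, 2->1, 3->1

1->1, 2->1, 3->1


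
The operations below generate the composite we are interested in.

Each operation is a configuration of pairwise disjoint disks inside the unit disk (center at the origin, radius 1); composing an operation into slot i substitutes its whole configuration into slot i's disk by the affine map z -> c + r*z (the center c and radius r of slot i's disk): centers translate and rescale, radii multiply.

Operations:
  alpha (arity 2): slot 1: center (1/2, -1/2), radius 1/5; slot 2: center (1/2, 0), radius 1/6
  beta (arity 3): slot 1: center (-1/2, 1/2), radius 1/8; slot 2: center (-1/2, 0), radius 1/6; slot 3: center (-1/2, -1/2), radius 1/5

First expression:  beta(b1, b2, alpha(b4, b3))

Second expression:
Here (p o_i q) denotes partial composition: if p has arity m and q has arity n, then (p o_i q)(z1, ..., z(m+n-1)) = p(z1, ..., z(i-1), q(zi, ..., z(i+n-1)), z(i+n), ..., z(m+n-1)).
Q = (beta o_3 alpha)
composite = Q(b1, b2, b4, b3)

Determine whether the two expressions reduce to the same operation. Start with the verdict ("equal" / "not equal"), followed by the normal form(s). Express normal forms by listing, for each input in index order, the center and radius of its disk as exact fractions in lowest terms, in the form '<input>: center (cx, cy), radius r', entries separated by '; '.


equal; the common form is b1: center (-1/2, 1/2), radius 1/8; b2: center (-1/2, 0), radius 1/6; b3: center (-2/5, -1/2), radius 1/30; b4: center (-2/5, -3/5), radius 1/25

In normal form, the first expression is b1: center (-1/2, 1/2), radius 1/8; b2: center (-1/2, 0), radius 1/6; b3: center (-2/5, -1/2), radius 1/30; b4: center (-2/5, -3/5), radius 1/25
In normal form, the second expression is b1: center (-1/2, 1/2), radius 1/8; b2: center (-1/2, 0), radius 1/6; b3: center (-2/5, -1/2), radius 1/30; b4: center (-2/5, -3/5), radius 1/25
The normal forms match — equal.


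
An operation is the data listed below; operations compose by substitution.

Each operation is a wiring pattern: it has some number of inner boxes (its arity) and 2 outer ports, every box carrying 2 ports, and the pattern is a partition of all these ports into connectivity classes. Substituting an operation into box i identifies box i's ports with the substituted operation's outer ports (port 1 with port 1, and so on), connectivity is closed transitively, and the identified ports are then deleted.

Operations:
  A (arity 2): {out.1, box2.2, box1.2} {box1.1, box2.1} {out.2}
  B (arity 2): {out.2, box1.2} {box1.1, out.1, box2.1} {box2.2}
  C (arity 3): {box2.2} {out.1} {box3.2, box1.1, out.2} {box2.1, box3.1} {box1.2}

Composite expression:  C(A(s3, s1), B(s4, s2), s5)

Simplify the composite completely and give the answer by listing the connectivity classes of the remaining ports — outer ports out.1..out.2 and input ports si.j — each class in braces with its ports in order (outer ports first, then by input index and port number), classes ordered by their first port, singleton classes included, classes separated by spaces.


{out.1} {out.2, s1.2, s3.2, s5.2} {s1.1, s3.1} {s2.1, s4.1, s5.1} {s2.2} {s4.2}

Two ports join when wires chain via C-identified ports.
through A, on inputs (s3, s1): {out.1, s1.2, s3.2} {out.2} {s1.1, s3.1} (out.j = stage outer ports)
through B, on inputs (s4, s2): {out.1, s2.1, s4.1} {out.2, s4.2} {s2.2} (out.j = stage outer ports)
through C, on inputs (s3, s1, s4, s2, s5): {out.1} {out.2, s1.2, s3.2, s5.2} {s1.1, s3.1} {s2.1, s4.1, s5.1} {s2.2} {s4.2} (out.j = stage outer ports)


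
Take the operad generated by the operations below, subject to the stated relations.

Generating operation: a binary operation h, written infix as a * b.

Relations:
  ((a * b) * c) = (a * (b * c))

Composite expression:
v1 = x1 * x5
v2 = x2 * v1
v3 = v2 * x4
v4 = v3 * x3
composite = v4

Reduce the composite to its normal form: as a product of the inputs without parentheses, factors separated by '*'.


Under associativity of h, the answer is the x's in reading order.
(x1 * x5) unparenthesizes to x1 * x5
(x2 * (x1 * x5)) unparenthesizes to x2 * x1 * x5
((x2 * (x1 * x5)) * x4) unparenthesizes to x2 * x1 * x5 * x4
(((x2 * (x1 * x5)) * x4) * x3) unparenthesizes to x2 * x1 * x5 * x4 * x3

x2 * x1 * x5 * x4 * x3


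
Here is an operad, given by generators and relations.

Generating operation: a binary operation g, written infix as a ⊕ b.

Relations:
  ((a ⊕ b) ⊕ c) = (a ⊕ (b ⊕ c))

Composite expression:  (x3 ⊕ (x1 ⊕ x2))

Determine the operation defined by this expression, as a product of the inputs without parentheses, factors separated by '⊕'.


The g-tree's shape is irrelevant; the x-reading-order decides.
(x1 ⊕ x2) collapses to x1 ⊕ x2
(x3 ⊕ (x1 ⊕ x2)) collapses to x3 ⊕ x1 ⊕ x2

x3 ⊕ x1 ⊕ x2


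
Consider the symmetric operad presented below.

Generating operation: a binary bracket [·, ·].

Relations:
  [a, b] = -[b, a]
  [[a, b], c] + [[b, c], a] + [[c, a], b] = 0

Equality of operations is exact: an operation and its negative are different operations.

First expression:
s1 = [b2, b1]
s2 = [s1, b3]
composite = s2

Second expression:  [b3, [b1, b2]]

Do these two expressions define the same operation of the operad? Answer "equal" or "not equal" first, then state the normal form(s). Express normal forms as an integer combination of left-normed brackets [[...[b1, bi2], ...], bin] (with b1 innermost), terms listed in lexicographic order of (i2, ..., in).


equal; both compose to -[[b1, b2], b3]

Normal form of the first expression: -[[b1, b2], b3]
Normal form of the second expression: -[[b1, b2], b3]
Same normal form: equal.


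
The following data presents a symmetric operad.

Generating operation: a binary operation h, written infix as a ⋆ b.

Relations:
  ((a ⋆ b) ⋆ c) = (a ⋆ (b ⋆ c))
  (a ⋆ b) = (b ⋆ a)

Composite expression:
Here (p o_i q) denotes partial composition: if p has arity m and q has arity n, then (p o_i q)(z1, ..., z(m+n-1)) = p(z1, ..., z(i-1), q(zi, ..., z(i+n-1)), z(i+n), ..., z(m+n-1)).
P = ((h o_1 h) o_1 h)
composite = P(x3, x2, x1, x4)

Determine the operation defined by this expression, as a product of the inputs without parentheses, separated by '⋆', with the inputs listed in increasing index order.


x1 ⋆ x2 ⋆ x3 ⋆ x4


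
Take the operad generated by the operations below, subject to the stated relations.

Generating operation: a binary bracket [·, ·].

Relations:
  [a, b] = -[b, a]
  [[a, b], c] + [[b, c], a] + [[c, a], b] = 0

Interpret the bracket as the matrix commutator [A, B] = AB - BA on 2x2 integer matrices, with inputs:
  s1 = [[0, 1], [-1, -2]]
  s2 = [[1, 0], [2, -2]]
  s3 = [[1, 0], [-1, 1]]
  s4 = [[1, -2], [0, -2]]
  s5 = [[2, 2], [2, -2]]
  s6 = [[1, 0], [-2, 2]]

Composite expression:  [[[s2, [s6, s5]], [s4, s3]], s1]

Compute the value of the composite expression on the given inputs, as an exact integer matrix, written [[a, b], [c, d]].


[s6, s5] = [[4, -2], [-6, -4]]
[s2, [s6, s5]] = [[4, -6], [34, -4]]
[s4, s3] = [[2, 0], [3, -2]]
[[s2, [s6, s5]], [s4, s3]] = [[-18, 24], [112, 18]]
[[[s2, [s6, s5]], [s4, s3]], s1] = [[-136, -84], [188, 136]]

[[-136, -84], [188, 136]]


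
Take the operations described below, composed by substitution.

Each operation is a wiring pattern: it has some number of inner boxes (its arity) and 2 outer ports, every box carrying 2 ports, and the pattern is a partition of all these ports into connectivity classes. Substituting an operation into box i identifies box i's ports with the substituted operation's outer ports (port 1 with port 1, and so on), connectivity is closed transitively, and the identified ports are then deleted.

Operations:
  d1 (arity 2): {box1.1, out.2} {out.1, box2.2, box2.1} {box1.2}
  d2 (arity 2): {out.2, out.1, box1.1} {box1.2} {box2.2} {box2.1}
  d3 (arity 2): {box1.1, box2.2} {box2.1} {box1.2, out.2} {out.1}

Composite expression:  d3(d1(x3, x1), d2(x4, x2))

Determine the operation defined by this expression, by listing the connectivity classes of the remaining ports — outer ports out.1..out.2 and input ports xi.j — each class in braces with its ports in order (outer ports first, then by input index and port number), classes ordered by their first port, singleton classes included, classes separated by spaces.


Substituting into d3 glues patterns; closure does the rest.
d1 over (x3, x1) gives {out.1, x1.1, x1.2} {out.2, x3.1} {x3.2}, out.j being that stage's outer ports
d2 over (x4, x2) gives {out.1, out.2, x4.1} {x2.1} {x2.2} {x4.2}, out.j being that stage's outer ports
d3 over (x3, x1, x4, x2) gives {out.1} {out.2, x3.1} {x1.1, x1.2, x4.1} {x2.1} {x2.2} {x3.2} {x4.2}, out.j being that stage's outer ports

{out.1} {out.2, x3.1} {x1.1, x1.2, x4.1} {x2.1} {x2.2} {x3.2} {x4.2}


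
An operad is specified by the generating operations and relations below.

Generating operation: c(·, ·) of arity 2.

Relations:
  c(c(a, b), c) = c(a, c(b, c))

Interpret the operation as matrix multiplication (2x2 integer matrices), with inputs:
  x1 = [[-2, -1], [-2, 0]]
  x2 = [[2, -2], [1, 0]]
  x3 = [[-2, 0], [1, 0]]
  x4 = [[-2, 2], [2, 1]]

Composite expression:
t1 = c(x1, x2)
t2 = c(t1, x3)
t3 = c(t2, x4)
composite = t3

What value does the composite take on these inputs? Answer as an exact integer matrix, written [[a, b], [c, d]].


[[-28, 28], [-24, 24]]

c(x1, x2) = [[-5, 4], [-4, 4]]
c(c(x1, x2), x3) = [[14, 0], [12, 0]]
c(c(c(x1, x2), x3), x4) = [[-28, 28], [-24, 24]]


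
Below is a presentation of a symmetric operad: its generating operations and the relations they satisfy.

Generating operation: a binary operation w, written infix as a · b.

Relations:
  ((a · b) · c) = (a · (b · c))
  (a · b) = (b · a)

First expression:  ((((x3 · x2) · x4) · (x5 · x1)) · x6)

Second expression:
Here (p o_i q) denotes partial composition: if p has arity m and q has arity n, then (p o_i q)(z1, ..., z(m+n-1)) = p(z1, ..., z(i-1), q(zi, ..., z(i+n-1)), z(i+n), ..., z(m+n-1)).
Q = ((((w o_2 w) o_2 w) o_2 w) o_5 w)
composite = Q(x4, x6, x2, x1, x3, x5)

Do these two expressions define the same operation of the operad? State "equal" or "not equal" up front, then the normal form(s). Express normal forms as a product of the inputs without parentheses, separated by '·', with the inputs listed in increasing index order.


equal — both sides give x1 · x2 · x3 · x4 · x5 · x6

The first expression, normalized: x1 · x2 · x3 · x4 · x5 · x6
The second expression, normalized: x1 · x2 · x3 · x4 · x5 · x6
The normal forms match — equal.


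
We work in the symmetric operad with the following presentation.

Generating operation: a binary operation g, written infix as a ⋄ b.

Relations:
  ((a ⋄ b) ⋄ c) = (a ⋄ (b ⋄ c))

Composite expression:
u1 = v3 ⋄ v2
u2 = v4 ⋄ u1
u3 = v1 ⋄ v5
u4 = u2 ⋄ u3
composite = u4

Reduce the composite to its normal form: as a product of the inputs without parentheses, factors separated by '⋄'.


v4 ⋄ v3 ⋄ v2 ⋄ v1 ⋄ v5

The g-tree's shape is irrelevant; the v-reading-order decides.
(v3 ⋄ v2) linearizes to v3 ⋄ v2
(v4 ⋄ (v3 ⋄ v2)) linearizes to v4 ⋄ v3 ⋄ v2
(v1 ⋄ v5) linearizes to v1 ⋄ v5
((v4 ⋄ (v3 ⋄ v2)) ⋄ (v1 ⋄ v5)) linearizes to v4 ⋄ v3 ⋄ v2 ⋄ v1 ⋄ v5


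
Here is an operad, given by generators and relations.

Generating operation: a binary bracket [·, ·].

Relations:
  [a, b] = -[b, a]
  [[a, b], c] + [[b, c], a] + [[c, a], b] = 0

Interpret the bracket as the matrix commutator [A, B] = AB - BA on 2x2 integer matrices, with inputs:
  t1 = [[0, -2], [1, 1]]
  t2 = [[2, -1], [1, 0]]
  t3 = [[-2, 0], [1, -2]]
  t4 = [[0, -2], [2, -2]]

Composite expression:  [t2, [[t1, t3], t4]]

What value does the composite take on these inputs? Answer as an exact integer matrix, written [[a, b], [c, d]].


[[-18, 20], [-16, 18]]

[t1, t3] = [[-2, 0], [1, 2]]
[[t1, t3], t4] = [[2, 8], [10, -2]]
[t2, [[t1, t3], t4]] = [[-18, 20], [-16, 18]]


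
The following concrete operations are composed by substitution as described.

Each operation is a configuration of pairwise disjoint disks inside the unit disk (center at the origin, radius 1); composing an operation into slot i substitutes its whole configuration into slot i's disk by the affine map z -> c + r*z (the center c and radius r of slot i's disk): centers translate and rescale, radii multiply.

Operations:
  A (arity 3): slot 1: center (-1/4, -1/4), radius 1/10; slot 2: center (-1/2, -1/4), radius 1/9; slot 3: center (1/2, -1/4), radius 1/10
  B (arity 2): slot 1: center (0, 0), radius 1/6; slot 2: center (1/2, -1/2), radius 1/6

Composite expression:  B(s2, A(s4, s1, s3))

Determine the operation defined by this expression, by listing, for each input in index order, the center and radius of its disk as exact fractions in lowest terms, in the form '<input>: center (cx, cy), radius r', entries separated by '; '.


Affine substitution under B: radii multiply and s-centers shift.
input s2: applying the 1 nested substitution gives center (0, 0), radius 1/6
input s4: applying the 2 nested substitutions gives center (11/24, -13/24), radius 1/60
input s1: applying the 2 nested substitutions gives center (5/12, -13/24), radius 1/54
input s3: applying the 2 nested substitutions gives center (7/12, -13/24), radius 1/60

s1: center (5/12, -13/24), radius 1/54; s2: center (0, 0), radius 1/6; s3: center (7/12, -13/24), radius 1/60; s4: center (11/24, -13/24), radius 1/60


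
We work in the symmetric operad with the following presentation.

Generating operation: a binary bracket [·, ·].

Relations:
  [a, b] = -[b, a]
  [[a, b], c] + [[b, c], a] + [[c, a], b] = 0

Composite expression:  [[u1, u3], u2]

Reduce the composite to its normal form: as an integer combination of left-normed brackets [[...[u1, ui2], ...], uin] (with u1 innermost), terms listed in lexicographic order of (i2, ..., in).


[[u1, u3], u2]

Left-normed coefficients sit on the u1-initial expansion words.
Composite bracket: [[u1, u3], u2]
Under [a, b] = ab - ba we get 4 signed associative words (2^2 = 4).
The u1-initial words carry the normal form:
  sign of u1u3u2 is +1, so it contributes +[[u1, u3], u2]


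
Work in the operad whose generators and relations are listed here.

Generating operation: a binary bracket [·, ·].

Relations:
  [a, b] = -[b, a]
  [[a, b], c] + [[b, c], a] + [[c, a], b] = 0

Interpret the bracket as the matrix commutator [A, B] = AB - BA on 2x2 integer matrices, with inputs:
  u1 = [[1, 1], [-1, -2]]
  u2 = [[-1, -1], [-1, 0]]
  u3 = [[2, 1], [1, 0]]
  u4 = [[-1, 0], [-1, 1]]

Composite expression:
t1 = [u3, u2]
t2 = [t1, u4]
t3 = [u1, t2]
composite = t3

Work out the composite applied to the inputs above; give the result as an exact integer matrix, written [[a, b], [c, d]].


[[-4, -8], [4, 4]]

[u3, u2] = [[0, -1], [1, 0]]
[[u3, u2], u4] = [[1, -2], [-2, -1]]
[u1, [[u3, u2], u4]] = [[-4, -8], [4, 4]]


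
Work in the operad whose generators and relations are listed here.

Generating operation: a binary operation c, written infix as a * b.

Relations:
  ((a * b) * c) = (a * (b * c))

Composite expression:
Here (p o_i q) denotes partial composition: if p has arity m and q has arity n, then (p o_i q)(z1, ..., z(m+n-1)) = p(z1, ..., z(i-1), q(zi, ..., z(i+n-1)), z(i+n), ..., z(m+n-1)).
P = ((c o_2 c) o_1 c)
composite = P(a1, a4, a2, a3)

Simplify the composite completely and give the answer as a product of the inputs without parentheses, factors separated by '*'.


a1 * a4 * a2 * a3

Associativity of c dissolves the nesting; only the a-input order survives.
(a1 * a4) flattens to a1 * a4
(a2 * a3) flattens to a2 * a3
((a1 * a4) * (a2 * a3)) flattens to a1 * a4 * a2 * a3


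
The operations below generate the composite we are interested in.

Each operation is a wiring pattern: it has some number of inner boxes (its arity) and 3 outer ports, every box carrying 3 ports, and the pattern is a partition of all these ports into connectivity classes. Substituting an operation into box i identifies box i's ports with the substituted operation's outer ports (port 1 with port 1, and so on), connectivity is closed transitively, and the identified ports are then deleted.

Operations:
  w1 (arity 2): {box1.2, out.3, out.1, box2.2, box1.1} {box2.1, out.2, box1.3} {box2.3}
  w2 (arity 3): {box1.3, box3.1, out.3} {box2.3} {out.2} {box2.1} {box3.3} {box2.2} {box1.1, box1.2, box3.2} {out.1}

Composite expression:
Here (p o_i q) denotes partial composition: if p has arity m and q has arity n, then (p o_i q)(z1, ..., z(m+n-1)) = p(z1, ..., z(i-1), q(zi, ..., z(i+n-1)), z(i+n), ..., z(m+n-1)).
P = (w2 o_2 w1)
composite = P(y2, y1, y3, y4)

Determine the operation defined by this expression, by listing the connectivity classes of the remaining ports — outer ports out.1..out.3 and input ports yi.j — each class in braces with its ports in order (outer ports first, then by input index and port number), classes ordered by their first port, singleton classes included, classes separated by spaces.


{out.1} {out.2} {out.3, y2.3, y4.1} {y1.1, y1.2, y3.2} {y1.3, y3.1} {y2.1, y2.2, y4.2} {y3.3} {y4.3}


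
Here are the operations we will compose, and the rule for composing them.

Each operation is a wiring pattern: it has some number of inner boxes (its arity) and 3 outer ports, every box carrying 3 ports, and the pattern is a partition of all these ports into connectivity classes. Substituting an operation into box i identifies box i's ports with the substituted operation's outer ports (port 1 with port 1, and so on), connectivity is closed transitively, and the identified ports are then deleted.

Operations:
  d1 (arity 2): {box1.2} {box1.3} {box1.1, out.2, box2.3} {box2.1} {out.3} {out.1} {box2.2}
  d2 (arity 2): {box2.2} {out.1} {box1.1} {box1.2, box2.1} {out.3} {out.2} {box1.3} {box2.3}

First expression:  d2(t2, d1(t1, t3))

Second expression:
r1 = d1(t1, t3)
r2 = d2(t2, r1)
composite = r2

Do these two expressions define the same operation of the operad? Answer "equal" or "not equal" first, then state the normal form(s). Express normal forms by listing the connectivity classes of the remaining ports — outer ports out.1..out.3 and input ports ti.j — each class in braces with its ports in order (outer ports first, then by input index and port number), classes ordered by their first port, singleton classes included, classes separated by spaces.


equal — both sides give {out.1} {out.2} {out.3} {t1.1, t3.3} {t1.2} {t1.3} {t2.1} {t2.2} {t2.3} {t3.1} {t3.2}

The first composite normalizes to {out.1} {out.2} {out.3} {t1.1, t3.3} {t1.2} {t1.3} {t2.1} {t2.2} {t2.3} {t3.1} {t3.2}
The second composite normalizes to {out.1} {out.2} {out.3} {t1.1, t3.3} {t1.2} {t1.3} {t2.1} {t2.2} {t2.3} {t3.1} {t3.2}
The forms coincide; equal.


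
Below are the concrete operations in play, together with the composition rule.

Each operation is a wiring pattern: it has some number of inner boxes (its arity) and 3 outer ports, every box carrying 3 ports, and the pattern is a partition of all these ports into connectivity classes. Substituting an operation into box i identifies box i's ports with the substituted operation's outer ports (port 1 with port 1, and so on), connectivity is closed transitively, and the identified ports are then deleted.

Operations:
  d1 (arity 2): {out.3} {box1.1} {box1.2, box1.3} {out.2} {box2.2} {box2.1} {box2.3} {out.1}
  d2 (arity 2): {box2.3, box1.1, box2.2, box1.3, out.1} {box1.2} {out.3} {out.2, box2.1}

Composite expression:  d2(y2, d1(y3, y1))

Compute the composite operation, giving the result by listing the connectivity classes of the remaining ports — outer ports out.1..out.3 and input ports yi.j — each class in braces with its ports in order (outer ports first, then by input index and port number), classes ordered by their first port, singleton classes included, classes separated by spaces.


{out.1, y2.1, y2.3} {out.2} {out.3} {y1.1} {y1.2} {y1.3} {y2.2} {y3.1} {y3.2, y3.3}


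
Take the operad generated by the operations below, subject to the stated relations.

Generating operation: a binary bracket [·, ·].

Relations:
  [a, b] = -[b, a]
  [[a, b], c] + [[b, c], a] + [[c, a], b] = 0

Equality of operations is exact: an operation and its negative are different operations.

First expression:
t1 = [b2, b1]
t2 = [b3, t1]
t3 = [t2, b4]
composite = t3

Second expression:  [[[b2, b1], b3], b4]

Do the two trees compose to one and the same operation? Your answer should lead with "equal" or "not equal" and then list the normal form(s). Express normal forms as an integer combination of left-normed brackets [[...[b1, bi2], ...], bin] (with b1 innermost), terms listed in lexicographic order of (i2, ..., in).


not equal; first: [[[b1, b2], b3], b4]; second: -[[[b1, b2], b3], b4]

The first composite normalizes to [[[b1, b2], b3], b4]
The second composite normalizes to -[[[b1, b2], b3], b4]
They disagree, so not equal.


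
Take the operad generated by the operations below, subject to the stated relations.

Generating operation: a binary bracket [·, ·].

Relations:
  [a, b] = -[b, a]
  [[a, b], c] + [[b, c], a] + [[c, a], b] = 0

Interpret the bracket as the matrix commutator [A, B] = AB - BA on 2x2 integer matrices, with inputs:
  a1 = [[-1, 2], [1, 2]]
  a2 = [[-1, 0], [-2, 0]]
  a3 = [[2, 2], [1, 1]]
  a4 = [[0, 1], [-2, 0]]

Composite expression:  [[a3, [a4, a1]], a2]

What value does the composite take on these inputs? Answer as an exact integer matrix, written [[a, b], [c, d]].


[a4, a1] = [[5, 3], [6, -5]]
[a3, [a4, a1]] = [[9, -17], [4, -9]]
[[a3, [a4, a1]], a2] = [[34, -17], [32, -34]]

[[34, -17], [32, -34]]
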